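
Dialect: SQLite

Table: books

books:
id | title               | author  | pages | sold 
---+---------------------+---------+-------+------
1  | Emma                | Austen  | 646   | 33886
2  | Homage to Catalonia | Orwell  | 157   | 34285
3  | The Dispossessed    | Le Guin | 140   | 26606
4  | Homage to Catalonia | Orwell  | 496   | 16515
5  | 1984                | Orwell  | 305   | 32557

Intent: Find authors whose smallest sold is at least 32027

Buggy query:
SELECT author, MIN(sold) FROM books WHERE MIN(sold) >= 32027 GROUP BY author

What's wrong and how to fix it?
Bug: MIN() in WHERE is a misuse of aggregate

Fix: Replace WHERE with HAVING after the GROUP BY

Corrected query:
SELECT author, MIN(sold) FROM books GROUP BY author HAVING MIN(sold) >= 32027

Result:
author | MIN(sold)
-------+----------
Austen | 33886    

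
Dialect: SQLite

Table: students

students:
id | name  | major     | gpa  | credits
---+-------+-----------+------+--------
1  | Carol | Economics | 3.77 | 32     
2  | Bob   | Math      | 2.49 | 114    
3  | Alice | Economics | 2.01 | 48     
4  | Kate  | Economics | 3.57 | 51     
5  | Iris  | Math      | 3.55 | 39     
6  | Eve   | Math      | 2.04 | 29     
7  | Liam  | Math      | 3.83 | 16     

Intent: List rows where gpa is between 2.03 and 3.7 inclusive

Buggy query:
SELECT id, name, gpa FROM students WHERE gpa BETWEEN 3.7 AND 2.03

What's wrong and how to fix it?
Bug: BETWEEN expects the lower bound first; with 3.7 AND 2.03 the range is empty

Fix: Write BETWEEN 2.03 AND 3.7

Corrected query:
SELECT id, name, gpa FROM students WHERE gpa BETWEEN 2.03 AND 3.7

Result:
id | name | gpa 
---+------+-----
2  | Bob  | 2.49
4  | Kate | 3.57
5  | Iris | 3.55
6  | Eve  | 2.04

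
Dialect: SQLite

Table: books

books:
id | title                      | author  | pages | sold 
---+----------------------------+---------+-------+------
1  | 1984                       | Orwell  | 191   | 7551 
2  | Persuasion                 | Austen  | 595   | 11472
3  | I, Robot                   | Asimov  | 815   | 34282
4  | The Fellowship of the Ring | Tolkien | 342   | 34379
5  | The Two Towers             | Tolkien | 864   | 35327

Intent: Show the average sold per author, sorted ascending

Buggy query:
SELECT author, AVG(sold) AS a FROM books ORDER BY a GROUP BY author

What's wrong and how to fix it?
Bug: ORDER BY appears before GROUP BY; SQL clause order requires GROUP BY first

Fix: Move ORDER BY to the end, after GROUP BY

Corrected query:
SELECT author, AVG(sold) AS a FROM books GROUP BY author ORDER BY a

Result:
author  | a    
--------+------
Orwell  | 7551 
Austen  | 11472
Asimov  | 34282
Tolkien | 34853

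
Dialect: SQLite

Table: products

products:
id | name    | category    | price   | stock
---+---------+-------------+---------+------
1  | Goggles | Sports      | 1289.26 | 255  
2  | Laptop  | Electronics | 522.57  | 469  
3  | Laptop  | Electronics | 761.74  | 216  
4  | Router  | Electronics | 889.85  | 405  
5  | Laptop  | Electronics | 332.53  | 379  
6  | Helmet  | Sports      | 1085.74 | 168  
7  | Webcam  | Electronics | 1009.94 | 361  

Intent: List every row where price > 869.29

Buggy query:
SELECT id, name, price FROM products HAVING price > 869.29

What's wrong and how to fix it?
Bug: HAVING filters the output of aggregation, but this query has no GROUP BY and no aggregate functions, so SQLite rejects it (HAVING clause on a non-aggregate query); the condition here is per row

Fix: Replace HAVING with WHERE since the condition applies to individual rows

Corrected query:
SELECT id, name, price FROM products WHERE price > 869.29

Result:
id | name    | price  
---+---------+--------
1  | Goggles | 1289.26
4  | Router  | 889.85 
6  | Helmet  | 1085.74
7  | Webcam  | 1009.94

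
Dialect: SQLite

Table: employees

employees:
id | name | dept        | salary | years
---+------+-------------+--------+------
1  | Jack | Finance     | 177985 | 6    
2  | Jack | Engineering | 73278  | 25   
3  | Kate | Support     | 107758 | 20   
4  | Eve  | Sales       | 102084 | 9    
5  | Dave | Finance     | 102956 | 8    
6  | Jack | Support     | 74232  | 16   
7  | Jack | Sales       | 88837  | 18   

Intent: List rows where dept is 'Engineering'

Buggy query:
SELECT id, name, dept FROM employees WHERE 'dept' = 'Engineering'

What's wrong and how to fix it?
Bug: 'dept' in single quotes is a string literal, not the column; the comparison is literal-vs-literal and never true

Fix: Remove the quotes around the column name (or use double quotes for an identifier)

Corrected query:
SELECT id, name, dept FROM employees WHERE dept = 'Engineering'

Result:
id | name | dept       
---+------+------------
2  | Jack | Engineering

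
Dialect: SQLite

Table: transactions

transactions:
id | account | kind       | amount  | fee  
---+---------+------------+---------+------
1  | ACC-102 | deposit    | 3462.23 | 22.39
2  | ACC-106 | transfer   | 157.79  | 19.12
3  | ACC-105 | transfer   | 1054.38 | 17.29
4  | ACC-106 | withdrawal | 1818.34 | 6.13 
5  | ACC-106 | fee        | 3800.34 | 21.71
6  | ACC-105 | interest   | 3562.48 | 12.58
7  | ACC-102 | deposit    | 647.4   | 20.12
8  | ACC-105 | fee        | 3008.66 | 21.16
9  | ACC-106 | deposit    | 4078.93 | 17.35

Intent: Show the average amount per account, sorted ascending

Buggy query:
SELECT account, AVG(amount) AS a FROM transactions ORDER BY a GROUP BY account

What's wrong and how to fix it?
Bug: ORDER BY appears before GROUP BY; SQL clause order requires GROUP BY first

Fix: Reorder: SELECT … FROM … GROUP BY … ORDER BY …

Corrected query:
SELECT account, AVG(amount) AS a FROM transactions GROUP BY account ORDER BY a

Result:
account | a       
--------+---------
ACC-102 | 2054.815
ACC-106 | 2463.85 
ACC-105 | 2541.84 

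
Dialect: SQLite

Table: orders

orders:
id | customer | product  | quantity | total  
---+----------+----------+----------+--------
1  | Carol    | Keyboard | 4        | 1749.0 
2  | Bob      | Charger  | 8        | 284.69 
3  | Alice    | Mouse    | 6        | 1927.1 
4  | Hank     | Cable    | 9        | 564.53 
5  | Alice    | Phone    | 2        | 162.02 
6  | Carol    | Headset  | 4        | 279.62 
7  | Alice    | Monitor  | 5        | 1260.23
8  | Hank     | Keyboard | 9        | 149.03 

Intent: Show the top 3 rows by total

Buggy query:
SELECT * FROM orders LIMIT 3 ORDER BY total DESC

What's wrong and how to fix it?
Bug: LIMIT must come after ORDER BY

Fix: Sort with ORDER BY, then apply LIMIT

Corrected query:
SELECT * FROM orders ORDER BY total DESC LIMIT 3

Result:
id | customer | product  | quantity | total  
---+----------+----------+----------+--------
3  | Alice    | Mouse    | 6        | 1927.1 
1  | Carol    | Keyboard | 4        | 1749   
7  | Alice    | Monitor  | 5        | 1260.23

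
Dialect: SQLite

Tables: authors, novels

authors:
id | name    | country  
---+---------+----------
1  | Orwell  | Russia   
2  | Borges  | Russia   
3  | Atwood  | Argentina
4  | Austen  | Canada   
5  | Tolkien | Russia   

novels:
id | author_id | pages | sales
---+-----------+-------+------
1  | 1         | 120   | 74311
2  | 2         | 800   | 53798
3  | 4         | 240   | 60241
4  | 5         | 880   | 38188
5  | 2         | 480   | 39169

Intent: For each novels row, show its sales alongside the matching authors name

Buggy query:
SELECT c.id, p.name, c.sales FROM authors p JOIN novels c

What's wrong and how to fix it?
Bug: JOIN with no ON clause produces a cartesian product; every novels row pairs with every authors row

Fix: Add ON c.author_id = p.id to the JOIN

Corrected query:
SELECT c.id, p.name, c.sales FROM authors p JOIN novels c ON c.author_id = p.id

Result:
id | name    | sales
---+---------+------
1  | Orwell  | 74311
2  | Borges  | 53798
3  | Austen  | 60241
4  | Tolkien | 38188
5  | Borges  | 39169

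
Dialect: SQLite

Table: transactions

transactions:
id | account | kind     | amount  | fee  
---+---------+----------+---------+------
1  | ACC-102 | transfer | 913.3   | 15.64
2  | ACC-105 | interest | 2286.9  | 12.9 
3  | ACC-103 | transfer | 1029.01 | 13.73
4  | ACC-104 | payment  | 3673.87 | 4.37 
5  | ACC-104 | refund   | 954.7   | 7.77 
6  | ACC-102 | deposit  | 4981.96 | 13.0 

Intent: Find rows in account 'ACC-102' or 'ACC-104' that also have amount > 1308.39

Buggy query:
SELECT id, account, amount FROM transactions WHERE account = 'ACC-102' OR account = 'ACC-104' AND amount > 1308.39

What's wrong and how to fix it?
Bug: AND binds tighter than OR, so this parses as account = 'ACC-102' OR (account = 'ACC-104' AND amount > 1308.39)

Fix: Add parentheses around the OR so the AND applies to both alternatives

Corrected query:
SELECT id, account, amount FROM transactions WHERE (account = 'ACC-102' OR account = 'ACC-104') AND amount > 1308.39

Result:
id | account | amount 
---+---------+--------
4  | ACC-104 | 3673.87
6  | ACC-102 | 4981.96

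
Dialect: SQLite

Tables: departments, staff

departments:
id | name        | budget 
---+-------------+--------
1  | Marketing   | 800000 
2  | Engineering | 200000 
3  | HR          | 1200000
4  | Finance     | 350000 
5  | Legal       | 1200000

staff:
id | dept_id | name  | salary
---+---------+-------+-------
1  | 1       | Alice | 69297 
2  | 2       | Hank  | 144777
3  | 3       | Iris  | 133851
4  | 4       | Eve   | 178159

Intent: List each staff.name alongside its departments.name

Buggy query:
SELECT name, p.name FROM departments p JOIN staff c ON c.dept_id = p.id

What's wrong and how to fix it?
Bug: Both tables have a 'name' column; the unqualified reference is ambiguous

Fix: Qualify the column with its table alias (c.name)

Corrected query:
SELECT c.name, p.name FROM departments p JOIN staff c ON c.dept_id = p.id

Result:
name  | name       
------+------------
Alice | Marketing  
Hank  | Engineering
Iris  | HR         
Eve   | Finance    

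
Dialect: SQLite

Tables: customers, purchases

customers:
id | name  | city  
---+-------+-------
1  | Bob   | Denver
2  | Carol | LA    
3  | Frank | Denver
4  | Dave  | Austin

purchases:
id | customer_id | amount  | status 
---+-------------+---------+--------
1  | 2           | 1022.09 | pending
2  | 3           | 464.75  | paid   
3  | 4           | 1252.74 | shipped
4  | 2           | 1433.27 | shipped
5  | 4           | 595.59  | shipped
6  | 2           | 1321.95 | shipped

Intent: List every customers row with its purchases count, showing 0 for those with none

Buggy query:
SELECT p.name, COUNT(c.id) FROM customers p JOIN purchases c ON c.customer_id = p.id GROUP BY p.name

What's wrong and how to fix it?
Bug: An inner join excludes parents with zero children

Fix: Switch to LEFT JOIN to retain unmatched parent rows

Corrected query:
SELECT p.name, COUNT(c.id) FROM customers p LEFT JOIN purchases c ON c.customer_id = p.id GROUP BY p.name

Result:
name  | COUNT(c.id)
------+------------
Bob   | 0          
Carol | 3          
Dave  | 2          
Frank | 1          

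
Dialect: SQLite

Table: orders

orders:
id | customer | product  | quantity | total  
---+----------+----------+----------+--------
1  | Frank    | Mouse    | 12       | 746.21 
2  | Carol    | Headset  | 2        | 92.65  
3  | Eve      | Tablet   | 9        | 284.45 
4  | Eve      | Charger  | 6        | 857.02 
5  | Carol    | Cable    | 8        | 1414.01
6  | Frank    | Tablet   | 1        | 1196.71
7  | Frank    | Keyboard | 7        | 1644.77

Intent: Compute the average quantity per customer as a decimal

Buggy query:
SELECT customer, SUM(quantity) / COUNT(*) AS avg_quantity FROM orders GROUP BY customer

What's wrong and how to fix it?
Bug: Both operands are integers, so '/' performs integer division and truncates

Fix: Multiply by 1.0 (or CAST to REAL) to force floating-point division

Corrected query:
SELECT customer, SUM(quantity) * 1.0 / COUNT(*) AS avg_quantity FROM orders GROUP BY customer

Result:
customer | avg_quantity
---------+-------------
Carol    | 5           
Eve      | 7.5         
Frank    | 6.666667    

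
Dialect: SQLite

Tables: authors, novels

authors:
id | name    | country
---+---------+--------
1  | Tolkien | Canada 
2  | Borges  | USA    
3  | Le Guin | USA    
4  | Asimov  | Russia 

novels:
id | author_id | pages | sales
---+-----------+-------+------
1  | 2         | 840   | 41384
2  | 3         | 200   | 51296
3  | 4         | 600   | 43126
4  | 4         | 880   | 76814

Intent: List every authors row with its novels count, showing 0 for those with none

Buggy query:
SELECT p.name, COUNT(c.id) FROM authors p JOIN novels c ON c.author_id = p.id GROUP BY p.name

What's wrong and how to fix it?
Bug: An inner join excludes parents with zero children

Fix: Switch to LEFT JOIN to retain unmatched parent rows

Corrected query:
SELECT p.name, COUNT(c.id) FROM authors p LEFT JOIN novels c ON c.author_id = p.id GROUP BY p.name

Result:
name    | COUNT(c.id)
--------+------------
Asimov  | 2          
Borges  | 1          
Le Guin | 1          
Tolkien | 0          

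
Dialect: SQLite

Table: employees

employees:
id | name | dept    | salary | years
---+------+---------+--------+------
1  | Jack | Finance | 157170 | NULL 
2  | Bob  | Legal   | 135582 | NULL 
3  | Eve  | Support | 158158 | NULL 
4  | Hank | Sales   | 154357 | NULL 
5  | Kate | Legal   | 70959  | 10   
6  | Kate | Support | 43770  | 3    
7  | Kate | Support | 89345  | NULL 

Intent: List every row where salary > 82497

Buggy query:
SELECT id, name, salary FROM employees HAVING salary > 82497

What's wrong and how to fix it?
Bug: This is a non-aggregate query (no GROUP BY, no aggregates), so in SQLite the HAVING clause is invalid here; a row-level condition belongs in WHERE

Fix: Use WHERE for row-level filtering

Corrected query:
SELECT id, name, salary FROM employees WHERE salary > 82497

Result:
id | name | salary
---+------+-------
1  | Jack | 157170
2  | Bob  | 135582
3  | Eve  | 158158
4  | Hank | 154357
7  | Kate | 89345 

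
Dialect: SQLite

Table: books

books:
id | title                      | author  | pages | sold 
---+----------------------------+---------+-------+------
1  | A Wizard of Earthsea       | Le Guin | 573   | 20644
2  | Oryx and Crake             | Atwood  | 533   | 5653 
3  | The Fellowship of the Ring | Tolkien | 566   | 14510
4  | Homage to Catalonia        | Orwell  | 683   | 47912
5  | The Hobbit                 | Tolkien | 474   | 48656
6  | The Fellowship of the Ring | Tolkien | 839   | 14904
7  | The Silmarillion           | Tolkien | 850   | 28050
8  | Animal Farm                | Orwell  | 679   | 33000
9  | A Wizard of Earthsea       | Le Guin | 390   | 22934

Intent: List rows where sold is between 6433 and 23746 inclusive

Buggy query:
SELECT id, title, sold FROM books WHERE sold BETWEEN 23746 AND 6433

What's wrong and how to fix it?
Bug: The bounds are reversed; BETWEEN a AND b requires a <= b to match anything

Fix: Write BETWEEN 6433 AND 23746

Corrected query:
SELECT id, title, sold FROM books WHERE sold BETWEEN 6433 AND 23746

Result:
id | title                      | sold 
---+----------------------------+------
1  | A Wizard of Earthsea       | 20644
3  | The Fellowship of the Ring | 14510
6  | The Fellowship of the Ring | 14904
9  | A Wizard of Earthsea       | 22934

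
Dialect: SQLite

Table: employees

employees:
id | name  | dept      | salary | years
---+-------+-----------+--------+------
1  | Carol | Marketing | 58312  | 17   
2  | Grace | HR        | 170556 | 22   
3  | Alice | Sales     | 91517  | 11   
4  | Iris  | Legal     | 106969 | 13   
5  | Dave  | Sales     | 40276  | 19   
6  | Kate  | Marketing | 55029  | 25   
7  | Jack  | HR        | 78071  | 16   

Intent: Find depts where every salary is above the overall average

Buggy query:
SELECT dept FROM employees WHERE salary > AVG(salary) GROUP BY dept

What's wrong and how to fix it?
Bug: WHERE evaluates per row before aggregation, so AVG() is unavailable

Fix: Compute the overall average in a scalar subquery and compare each group's MIN against it in HAVING

Corrected query:
SELECT dept FROM employees GROUP BY dept HAVING MIN(salary) > (SELECT AVG(salary) FROM employees)

Result:
dept 
-----
Legal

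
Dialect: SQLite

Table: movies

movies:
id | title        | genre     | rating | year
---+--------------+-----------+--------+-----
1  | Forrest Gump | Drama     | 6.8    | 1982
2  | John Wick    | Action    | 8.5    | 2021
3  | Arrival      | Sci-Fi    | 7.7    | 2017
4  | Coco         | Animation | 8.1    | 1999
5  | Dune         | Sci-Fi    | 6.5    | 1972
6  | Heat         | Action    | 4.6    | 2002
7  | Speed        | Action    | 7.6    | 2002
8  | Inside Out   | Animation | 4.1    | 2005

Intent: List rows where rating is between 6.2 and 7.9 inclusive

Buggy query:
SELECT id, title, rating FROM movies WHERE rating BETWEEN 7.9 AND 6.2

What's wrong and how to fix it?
Bug: BETWEEN expects the lower bound first; with 7.9 AND 6.2 the range is empty

Fix: Write BETWEEN 6.2 AND 7.9

Corrected query:
SELECT id, title, rating FROM movies WHERE rating BETWEEN 6.2 AND 7.9

Result:
id | title        | rating
---+--------------+-------
1  | Forrest Gump | 6.8   
3  | Arrival      | 7.7   
5  | Dune         | 6.5   
7  | Speed        | 7.6   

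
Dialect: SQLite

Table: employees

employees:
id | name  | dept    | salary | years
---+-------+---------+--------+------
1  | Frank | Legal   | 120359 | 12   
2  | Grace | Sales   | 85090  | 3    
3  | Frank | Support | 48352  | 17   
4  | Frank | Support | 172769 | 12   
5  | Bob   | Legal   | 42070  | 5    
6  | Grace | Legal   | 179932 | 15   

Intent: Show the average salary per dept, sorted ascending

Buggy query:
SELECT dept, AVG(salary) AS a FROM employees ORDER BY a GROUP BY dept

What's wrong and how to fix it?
Bug: ORDER BY appears before GROUP BY; SQL clause order requires GROUP BY first

Fix: Move ORDER BY to the end, after GROUP BY

Corrected query:
SELECT dept, AVG(salary) AS a FROM employees GROUP BY dept ORDER BY a

Result:
dept    | a            
--------+--------------
Sales   | 85090        
Support | 110560.5     
Legal   | 114120.333333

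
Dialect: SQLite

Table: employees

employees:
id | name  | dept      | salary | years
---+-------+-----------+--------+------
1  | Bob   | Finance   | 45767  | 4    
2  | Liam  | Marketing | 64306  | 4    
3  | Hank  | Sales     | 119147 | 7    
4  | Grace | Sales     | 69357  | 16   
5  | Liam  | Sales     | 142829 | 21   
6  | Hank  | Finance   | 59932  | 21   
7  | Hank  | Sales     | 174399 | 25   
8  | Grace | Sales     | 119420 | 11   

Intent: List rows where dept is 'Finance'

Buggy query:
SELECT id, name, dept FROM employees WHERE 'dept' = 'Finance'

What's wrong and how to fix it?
Bug: Single quotes denote string literals in SQL; the column name is being compared as a constant string

Fix: Remove the quotes around the column name (or use double quotes for an identifier)

Corrected query:
SELECT id, name, dept FROM employees WHERE dept = 'Finance'

Result:
id | name | dept   
---+------+--------
1  | Bob  | Finance
6  | Hank | Finance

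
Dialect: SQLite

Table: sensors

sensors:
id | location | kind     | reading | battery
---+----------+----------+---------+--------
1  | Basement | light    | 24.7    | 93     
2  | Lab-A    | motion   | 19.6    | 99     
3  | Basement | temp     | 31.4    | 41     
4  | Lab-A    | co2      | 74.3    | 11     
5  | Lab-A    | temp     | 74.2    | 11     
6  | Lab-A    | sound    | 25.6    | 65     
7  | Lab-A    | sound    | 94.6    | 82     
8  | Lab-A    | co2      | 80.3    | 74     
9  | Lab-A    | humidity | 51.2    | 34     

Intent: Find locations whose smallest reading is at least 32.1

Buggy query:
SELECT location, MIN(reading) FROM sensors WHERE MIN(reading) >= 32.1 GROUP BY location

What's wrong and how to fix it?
Bug: Aggregates like MIN are computed per group after WHERE runs

Fix: Replace WHERE with HAVING after the GROUP BY

Corrected query:
SELECT location, MIN(reading) FROM sensors GROUP BY location HAVING MIN(reading) >= 32.1

Result:
(no rows)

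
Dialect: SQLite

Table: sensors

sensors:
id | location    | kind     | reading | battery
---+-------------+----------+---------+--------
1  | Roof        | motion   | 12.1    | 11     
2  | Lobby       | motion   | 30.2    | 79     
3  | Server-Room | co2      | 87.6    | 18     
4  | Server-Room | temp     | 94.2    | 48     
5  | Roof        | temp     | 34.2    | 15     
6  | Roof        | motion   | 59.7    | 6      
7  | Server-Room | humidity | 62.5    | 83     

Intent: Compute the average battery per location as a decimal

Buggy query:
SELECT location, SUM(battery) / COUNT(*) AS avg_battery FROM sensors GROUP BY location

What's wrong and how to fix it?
Bug: Both operands are integers, so '/' performs integer division and truncates

Fix: Cast one side to REAL so the division keeps the fractional part

Corrected query:
SELECT location, SUM(battery) * 1.0 / COUNT(*) AS avg_battery FROM sensors GROUP BY location

Result:
location    | avg_battery
------------+------------
Lobby       | 79         
Roof        | 10.666667  
Server-Room | 49.666667  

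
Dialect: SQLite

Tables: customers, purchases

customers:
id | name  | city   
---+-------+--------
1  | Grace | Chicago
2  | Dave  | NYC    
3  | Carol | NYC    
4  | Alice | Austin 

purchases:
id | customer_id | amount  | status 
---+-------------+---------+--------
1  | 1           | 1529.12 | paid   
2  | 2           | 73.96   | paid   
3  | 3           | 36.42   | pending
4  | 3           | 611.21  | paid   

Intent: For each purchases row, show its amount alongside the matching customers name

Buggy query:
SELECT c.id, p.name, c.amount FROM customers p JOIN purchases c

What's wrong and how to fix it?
Bug: Missing join condition: each purchases row is matched to all customers rows instead of just its own

Fix: Add ON c.customer_id = p.id to the JOIN

Corrected query:
SELECT c.id, p.name, c.amount FROM customers p JOIN purchases c ON c.customer_id = p.id

Result:
id | name  | amount 
---+-------+--------
1  | Grace | 1529.12
2  | Dave  | 73.96  
3  | Carol | 36.42  
4  | Carol | 611.21 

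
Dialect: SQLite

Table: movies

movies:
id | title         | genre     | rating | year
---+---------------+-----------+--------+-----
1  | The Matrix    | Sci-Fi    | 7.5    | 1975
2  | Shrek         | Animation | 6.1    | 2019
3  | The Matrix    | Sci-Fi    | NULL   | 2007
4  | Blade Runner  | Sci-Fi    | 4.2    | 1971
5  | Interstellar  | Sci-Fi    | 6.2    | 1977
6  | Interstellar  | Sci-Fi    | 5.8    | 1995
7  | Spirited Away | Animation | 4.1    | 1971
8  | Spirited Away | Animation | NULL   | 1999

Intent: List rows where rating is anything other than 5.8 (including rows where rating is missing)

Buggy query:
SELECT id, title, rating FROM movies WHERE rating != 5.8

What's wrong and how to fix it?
Bug: 'rating != 5.8' is unknown when rating is NULL, so NULL rows are silently excluded

Fix: Add an explicit OR rating IS NULL to include the missing-value rows

Corrected query:
SELECT id, title, rating FROM movies WHERE rating != 5.8 OR rating IS NULL

Result:
id | title         | rating
---+---------------+-------
1  | The Matrix    | 7.5   
2  | Shrek         | 6.1   
3  | The Matrix    | NULL  
4  | Blade Runner  | 4.2   
5  | Interstellar  | 6.2   
7  | Spirited Away | 4.1   
8  | Spirited Away | NULL  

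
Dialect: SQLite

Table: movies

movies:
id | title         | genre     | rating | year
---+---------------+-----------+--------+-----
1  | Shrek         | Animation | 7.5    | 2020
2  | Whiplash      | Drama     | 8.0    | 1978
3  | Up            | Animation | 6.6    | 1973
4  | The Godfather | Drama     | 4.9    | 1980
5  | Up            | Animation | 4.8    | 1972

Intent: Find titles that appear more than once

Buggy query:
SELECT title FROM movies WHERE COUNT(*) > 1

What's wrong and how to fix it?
Bug: COUNT(*) is an aggregate and cannot be used in WHERE

Fix: Group first, then use HAVING for the count condition

Corrected query:
SELECT title FROM movies GROUP BY title HAVING COUNT(*) > 1

Result:
title
-----
Up   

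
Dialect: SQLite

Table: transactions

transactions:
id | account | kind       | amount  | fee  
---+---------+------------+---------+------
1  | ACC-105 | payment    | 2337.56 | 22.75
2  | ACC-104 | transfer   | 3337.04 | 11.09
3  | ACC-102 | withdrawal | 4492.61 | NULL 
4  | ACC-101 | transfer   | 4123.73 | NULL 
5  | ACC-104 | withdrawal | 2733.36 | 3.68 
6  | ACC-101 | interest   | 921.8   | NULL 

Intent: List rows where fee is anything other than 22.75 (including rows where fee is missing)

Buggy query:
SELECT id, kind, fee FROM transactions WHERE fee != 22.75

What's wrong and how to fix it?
Bug: Inequality against NULL is unknown, not true; rows with NULL are dropped

Fix: Handle NULL separately with IS NULL alongside the inequality

Corrected query:
SELECT id, kind, fee FROM transactions WHERE fee != 22.75 OR fee IS NULL

Result:
id | kind       | fee  
---+------------+------
2  | transfer   | 11.09
3  | withdrawal | NULL 
4  | transfer   | NULL 
5  | withdrawal | 3.68 
6  | interest   | NULL 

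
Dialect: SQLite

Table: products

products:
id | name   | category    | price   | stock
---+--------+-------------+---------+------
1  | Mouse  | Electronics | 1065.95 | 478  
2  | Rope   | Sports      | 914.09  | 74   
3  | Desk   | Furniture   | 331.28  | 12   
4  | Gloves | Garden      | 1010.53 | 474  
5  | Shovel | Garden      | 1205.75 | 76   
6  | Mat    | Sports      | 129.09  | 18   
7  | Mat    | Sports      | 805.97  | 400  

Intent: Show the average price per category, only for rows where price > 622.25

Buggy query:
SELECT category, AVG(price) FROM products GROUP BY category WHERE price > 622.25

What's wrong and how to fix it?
Bug: Row-level WHERE must come before GROUP BY in the clause order

Fix: Place WHERE between FROM and GROUP BY

Corrected query:
SELECT category, AVG(price) FROM products WHERE price > 622.25 GROUP BY category

Result:
category    | AVG(price)
------------+-----------
Electronics | 1065.95   
Garden      | 1108.14   
Sports      | 860.03    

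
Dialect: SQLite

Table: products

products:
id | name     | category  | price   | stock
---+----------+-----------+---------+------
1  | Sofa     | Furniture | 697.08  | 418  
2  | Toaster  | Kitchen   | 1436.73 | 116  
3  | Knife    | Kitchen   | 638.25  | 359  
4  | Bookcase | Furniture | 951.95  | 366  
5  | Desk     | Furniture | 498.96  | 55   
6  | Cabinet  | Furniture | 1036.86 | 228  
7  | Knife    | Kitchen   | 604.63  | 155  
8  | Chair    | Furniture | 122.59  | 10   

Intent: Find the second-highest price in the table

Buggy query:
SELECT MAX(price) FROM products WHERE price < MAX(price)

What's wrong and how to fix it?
Bug: The inner MAX is an aggregate inside WHERE, which is not allowed

Fix: Compute the overall MAX in a subquery, then take MAX of rows below it

Corrected query:
SELECT MAX(price) FROM products WHERE price < (SELECT MAX(price) FROM products)

Result:
MAX(price)
----------
1036.86   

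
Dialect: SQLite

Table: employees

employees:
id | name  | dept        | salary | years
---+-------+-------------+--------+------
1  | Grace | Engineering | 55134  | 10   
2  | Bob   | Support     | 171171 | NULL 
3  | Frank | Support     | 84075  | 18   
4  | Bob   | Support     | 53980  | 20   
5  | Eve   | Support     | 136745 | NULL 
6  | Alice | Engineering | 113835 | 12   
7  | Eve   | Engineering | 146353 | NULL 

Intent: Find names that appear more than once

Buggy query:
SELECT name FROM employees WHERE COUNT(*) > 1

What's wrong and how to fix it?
Bug: COUNT(*) is an aggregate and cannot be used in WHERE

Fix: Group first, then use HAVING for the count condition

Corrected query:
SELECT name FROM employees GROUP BY name HAVING COUNT(*) > 1

Result:
name
----
Bob 
Eve 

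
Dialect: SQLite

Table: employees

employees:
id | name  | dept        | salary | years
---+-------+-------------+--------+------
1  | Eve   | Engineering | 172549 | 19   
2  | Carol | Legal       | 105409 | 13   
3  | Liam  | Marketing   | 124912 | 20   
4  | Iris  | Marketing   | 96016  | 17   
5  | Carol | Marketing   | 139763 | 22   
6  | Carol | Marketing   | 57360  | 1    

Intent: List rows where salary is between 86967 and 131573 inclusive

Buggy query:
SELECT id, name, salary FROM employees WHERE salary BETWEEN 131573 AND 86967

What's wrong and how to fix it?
Bug: BETWEEN expects the lower bound first; with 131573 AND 86967 the range is empty

Fix: Swap the bounds so the smaller value comes first

Corrected query:
SELECT id, name, salary FROM employees WHERE salary BETWEEN 86967 AND 131573

Result:
id | name  | salary
---+-------+-------
2  | Carol | 105409
3  | Liam  | 124912
4  | Iris  | 96016 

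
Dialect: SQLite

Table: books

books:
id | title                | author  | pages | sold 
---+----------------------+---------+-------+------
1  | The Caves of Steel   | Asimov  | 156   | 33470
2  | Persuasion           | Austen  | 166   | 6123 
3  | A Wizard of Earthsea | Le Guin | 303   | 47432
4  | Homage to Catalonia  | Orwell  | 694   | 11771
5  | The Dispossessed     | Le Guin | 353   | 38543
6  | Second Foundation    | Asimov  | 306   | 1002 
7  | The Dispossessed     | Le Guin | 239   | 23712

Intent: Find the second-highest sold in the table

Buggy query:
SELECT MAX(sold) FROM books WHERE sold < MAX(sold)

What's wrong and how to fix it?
Bug: The inner MAX is an aggregate inside WHERE, which is not allowed

Fix: Put the inner MAX in a scalar subquery

Corrected query:
SELECT MAX(sold) FROM books WHERE sold < (SELECT MAX(sold) FROM books)

Result:
MAX(sold)
---------
38543    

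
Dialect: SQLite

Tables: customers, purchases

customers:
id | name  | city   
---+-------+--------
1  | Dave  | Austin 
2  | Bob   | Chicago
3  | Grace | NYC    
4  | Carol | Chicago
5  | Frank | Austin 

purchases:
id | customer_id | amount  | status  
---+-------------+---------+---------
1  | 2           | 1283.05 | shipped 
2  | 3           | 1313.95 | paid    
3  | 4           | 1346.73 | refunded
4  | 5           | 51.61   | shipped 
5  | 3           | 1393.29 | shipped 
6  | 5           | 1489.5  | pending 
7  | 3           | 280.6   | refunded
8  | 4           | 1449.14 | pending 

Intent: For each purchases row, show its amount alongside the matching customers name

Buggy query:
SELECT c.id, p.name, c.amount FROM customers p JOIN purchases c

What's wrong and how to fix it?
Bug: Missing join condition: each purchases row is matched to all customers rows instead of just its own

Fix: Specify the join condition linking the foreign key to the parent id

Corrected query:
SELECT c.id, p.name, c.amount FROM customers p JOIN purchases c ON c.customer_id = p.id

Result:
id | name  | amount 
---+-------+--------
1  | Bob   | 1283.05
2  | Grace | 1313.95
3  | Carol | 1346.73
4  | Frank | 51.61  
5  | Grace | 1393.29
6  | Frank | 1489.5 
7  | Grace | 280.6  
8  | Carol | 1449.14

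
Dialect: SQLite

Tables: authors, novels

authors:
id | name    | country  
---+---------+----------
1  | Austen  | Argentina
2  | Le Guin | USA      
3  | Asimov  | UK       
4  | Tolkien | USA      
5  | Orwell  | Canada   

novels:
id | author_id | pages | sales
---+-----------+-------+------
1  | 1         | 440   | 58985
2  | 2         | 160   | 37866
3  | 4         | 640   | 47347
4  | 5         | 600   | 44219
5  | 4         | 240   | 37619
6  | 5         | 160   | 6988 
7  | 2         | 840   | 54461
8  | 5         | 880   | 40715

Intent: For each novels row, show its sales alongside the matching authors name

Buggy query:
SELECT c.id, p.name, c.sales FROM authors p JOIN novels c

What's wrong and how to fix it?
Bug: JOIN with no ON clause produces a cartesian product; every novels row pairs with every authors row

Fix: Specify the join condition linking the foreign key to the parent id

Corrected query:
SELECT c.id, p.name, c.sales FROM authors p JOIN novels c ON c.author_id = p.id

Result:
id | name    | sales
---+---------+------
1  | Austen  | 58985
2  | Le Guin | 37866
3  | Tolkien | 47347
4  | Orwell  | 44219
5  | Tolkien | 37619
6  | Orwell  | 6988 
7  | Le Guin | 54461
8  | Orwell  | 40715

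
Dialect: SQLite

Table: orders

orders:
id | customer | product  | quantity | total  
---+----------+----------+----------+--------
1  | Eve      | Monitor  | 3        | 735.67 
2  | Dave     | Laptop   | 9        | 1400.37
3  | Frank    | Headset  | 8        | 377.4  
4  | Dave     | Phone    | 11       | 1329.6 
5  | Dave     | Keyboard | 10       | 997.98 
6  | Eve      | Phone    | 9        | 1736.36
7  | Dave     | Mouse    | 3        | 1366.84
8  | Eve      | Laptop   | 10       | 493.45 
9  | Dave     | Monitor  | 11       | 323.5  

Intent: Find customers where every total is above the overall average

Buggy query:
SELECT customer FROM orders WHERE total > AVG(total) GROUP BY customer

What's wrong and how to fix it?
Bug: WHERE evaluates per row before aggregation, so AVG() is unavailable

Fix: Use a subquery for AVG and a HAVING MIN(...) filter so the condition holds for every row in the group

Corrected query:
SELECT customer FROM orders GROUP BY customer HAVING MIN(total) > (SELECT AVG(total) FROM orders)

Result:
(no rows)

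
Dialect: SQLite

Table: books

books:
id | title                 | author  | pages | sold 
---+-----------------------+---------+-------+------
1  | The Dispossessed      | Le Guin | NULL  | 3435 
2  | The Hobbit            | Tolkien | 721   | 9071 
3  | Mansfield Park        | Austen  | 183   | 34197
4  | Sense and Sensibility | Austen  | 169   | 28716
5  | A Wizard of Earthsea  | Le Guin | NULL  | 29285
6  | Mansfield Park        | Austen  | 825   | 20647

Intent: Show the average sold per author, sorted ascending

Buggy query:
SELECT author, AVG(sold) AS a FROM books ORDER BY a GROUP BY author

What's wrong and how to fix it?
Bug: ORDER BY appears before GROUP BY; SQL clause order requires GROUP BY first

Fix: Reorder: SELECT … FROM … GROUP BY … ORDER BY …

Corrected query:
SELECT author, AVG(sold) AS a FROM books GROUP BY author ORDER BY a

Result:
author  | a           
--------+-------------
Tolkien | 9071        
Le Guin | 16360       
Austen  | 27853.333333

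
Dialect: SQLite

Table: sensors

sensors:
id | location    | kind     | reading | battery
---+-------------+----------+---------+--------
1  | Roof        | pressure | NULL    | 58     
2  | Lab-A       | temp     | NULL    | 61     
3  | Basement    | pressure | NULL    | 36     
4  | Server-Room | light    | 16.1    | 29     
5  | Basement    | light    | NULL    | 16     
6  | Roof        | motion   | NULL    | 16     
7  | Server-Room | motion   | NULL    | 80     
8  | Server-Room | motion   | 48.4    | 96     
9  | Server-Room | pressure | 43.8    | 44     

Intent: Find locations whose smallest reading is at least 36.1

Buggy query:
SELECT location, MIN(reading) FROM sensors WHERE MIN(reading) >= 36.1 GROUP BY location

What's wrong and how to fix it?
Bug: MIN() in WHERE is a misuse of aggregate

Fix: Use HAVING for the per-group MIN condition

Corrected query:
SELECT location, MIN(reading) FROM sensors GROUP BY location HAVING MIN(reading) >= 36.1

Result:
(no rows)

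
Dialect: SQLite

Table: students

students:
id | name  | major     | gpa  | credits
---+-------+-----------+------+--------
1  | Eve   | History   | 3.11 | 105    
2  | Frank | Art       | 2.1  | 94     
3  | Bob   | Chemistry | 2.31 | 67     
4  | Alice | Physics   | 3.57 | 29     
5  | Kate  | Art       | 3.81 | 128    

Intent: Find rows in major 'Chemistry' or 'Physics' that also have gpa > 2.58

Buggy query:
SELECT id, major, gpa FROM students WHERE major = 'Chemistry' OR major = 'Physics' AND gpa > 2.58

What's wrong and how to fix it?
Bug: Without parentheses, AND is evaluated before OR, so the gpa filter only applies to the 'Physics' branch

Fix: Group the OR with parentheses (or use IN), then AND the threshold

Corrected query:
SELECT id, major, gpa FROM students WHERE (major = 'Chemistry' OR major = 'Physics') AND gpa > 2.58

Result:
id | major   | gpa 
---+---------+-----
4  | Physics | 3.57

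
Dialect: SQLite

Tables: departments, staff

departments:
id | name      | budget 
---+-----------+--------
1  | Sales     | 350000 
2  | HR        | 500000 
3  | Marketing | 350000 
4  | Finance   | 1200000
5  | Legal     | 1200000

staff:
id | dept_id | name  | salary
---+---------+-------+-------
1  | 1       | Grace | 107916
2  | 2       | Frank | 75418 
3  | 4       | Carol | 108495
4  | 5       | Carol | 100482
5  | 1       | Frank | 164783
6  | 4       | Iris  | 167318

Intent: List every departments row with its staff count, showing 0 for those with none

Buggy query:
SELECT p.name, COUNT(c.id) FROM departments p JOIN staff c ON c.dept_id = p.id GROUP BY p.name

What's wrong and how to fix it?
Bug: INNER JOIN drops departments rows that have no matching staff rows

Fix: Use LEFT JOIN so parents without children still appear (COUNT(c.id) gives 0)

Corrected query:
SELECT p.name, COUNT(c.id) FROM departments p LEFT JOIN staff c ON c.dept_id = p.id GROUP BY p.name

Result:
name      | COUNT(c.id)
----------+------------
Finance   | 2          
HR        | 1          
Legal     | 1          
Marketing | 0          
Sales     | 2          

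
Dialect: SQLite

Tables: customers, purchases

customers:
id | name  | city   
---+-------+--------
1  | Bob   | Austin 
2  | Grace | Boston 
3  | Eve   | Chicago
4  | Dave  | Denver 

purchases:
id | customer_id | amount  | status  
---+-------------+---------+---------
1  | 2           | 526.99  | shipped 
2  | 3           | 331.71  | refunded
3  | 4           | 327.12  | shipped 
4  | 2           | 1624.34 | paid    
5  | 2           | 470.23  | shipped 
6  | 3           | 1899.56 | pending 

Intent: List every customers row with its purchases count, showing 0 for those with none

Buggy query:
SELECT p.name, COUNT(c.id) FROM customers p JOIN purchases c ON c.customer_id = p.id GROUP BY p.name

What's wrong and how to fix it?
Bug: INNER JOIN drops customers rows that have no matching purchases rows

Fix: Switch to LEFT JOIN to retain unmatched parent rows

Corrected query:
SELECT p.name, COUNT(c.id) FROM customers p LEFT JOIN purchases c ON c.customer_id = p.id GROUP BY p.name

Result:
name  | COUNT(c.id)
------+------------
Bob   | 0          
Dave  | 1          
Eve   | 2          
Grace | 3          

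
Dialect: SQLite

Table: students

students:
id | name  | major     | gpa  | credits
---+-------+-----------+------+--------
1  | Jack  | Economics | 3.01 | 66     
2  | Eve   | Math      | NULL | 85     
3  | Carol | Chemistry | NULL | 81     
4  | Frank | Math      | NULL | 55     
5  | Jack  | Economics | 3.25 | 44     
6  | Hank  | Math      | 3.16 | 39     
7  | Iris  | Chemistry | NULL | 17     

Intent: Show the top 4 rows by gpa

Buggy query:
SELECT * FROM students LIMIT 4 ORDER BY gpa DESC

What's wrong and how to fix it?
Bug: ORDER BY cannot follow LIMIT; LIMIT is the final clause

Fix: Swap the clauses: ORDER BY first, then LIMIT

Corrected query:
SELECT * FROM students ORDER BY gpa DESC LIMIT 4

Result:
id | name | major     | gpa  | credits
---+------+-----------+------+--------
5  | Jack | Economics | 3.25 | 44     
6  | Hank | Math      | 3.16 | 39     
1  | Jack | Economics | 3.01 | 66     
2  | Eve  | Math      | NULL | 85     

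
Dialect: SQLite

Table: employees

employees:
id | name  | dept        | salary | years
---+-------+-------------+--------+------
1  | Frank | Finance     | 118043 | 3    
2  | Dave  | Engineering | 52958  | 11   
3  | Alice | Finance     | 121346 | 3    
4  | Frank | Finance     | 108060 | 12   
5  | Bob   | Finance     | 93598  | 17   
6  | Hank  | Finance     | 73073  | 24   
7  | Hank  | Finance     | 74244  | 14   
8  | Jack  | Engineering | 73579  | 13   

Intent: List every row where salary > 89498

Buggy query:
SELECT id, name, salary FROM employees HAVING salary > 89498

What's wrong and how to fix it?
Bug: HAVING filters the output of aggregation, but this query has no GROUP BY and no aggregate functions, so SQLite rejects it (HAVING clause on a non-aggregate query); the condition here is per row

Fix: Replace HAVING with WHERE since the condition applies to individual rows

Corrected query:
SELECT id, name, salary FROM employees WHERE salary > 89498

Result:
id | name  | salary
---+-------+-------
1  | Frank | 118043
3  | Alice | 121346
4  | Frank | 108060
5  | Bob   | 93598 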